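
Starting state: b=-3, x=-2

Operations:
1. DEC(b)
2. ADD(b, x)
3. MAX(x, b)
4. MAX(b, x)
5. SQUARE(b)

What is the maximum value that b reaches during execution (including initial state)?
4

Values of b at each step:
Initial: b = -3
After step 1: b = -4
After step 2: b = -6
After step 3: b = -6
After step 4: b = -2
After step 5: b = 4 ← maximum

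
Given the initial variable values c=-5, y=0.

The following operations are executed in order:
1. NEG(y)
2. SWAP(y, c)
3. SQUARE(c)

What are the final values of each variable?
{c: 0, y: -5}

Step-by-step execution:
Initial: c=-5, y=0
After step 1 (NEG(y)): c=-5, y=0
After step 2 (SWAP(y, c)): c=0, y=-5
After step 3 (SQUARE(c)): c=0, y=-5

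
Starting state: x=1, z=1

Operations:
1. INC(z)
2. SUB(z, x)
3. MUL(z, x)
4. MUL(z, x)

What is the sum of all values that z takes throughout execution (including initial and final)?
6

Values of z at each step:
Initial: z = 1
After step 1: z = 2
After step 2: z = 1
After step 3: z = 1
After step 4: z = 1
Sum = 1 + 2 + 1 + 1 + 1 = 6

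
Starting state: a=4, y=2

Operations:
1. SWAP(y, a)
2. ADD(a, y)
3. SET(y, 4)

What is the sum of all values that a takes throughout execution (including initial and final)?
18

Values of a at each step:
Initial: a = 4
After step 1: a = 2
After step 2: a = 6
After step 3: a = 6
Sum = 4 + 2 + 6 + 6 = 18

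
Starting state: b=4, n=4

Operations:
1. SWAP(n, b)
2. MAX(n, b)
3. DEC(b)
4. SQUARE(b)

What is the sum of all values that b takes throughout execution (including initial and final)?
24

Values of b at each step:
Initial: b = 4
After step 1: b = 4
After step 2: b = 4
After step 3: b = 3
After step 4: b = 9
Sum = 4 + 4 + 4 + 3 + 9 = 24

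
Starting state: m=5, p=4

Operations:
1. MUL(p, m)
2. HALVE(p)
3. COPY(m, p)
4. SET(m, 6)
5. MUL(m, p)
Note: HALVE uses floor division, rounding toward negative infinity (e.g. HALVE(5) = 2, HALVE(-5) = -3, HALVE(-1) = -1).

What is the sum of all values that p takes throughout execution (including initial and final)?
64

Values of p at each step:
Initial: p = 4
After step 1: p = 20
After step 2: p = 10
After step 3: p = 10
After step 4: p = 10
After step 5: p = 10
Sum = 4 + 20 + 10 + 10 + 10 + 10 = 64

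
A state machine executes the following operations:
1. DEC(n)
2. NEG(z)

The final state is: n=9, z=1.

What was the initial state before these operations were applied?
n=10, z=-1

Working backwards:
Final state: n=9, z=1
Before step 2 (NEG(z)): n=9, z=-1
Before step 1 (DEC(n)): n=10, z=-1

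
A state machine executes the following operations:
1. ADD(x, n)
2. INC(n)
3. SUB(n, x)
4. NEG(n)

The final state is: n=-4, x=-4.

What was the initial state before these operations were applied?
n=-1, x=-3

Working backwards:
Final state: n=-4, x=-4
Before step 4 (NEG(n)): n=4, x=-4
Before step 3 (SUB(n, x)): n=0, x=-4
Before step 2 (INC(n)): n=-1, x=-4
Before step 1 (ADD(x, n)): n=-1, x=-3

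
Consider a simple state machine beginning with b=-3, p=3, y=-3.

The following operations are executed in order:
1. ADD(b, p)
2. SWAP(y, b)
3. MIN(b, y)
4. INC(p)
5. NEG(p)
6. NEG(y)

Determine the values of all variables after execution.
{b: -3, p: -4, y: 0}

Step-by-step execution:
Initial: b=-3, p=3, y=-3
After step 1 (ADD(b, p)): b=0, p=3, y=-3
After step 2 (SWAP(y, b)): b=-3, p=3, y=0
After step 3 (MIN(b, y)): b=-3, p=3, y=0
After step 4 (INC(p)): b=-3, p=4, y=0
After step 5 (NEG(p)): b=-3, p=-4, y=0
After step 6 (NEG(y)): b=-3, p=-4, y=0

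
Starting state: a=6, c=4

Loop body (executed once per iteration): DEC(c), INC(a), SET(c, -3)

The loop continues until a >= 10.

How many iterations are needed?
4

Tracing iterations:
Initial: a=6, c=4
After iteration 1: a=7, c=-3
After iteration 2: a=8, c=-3
After iteration 3: a=9, c=-3
After iteration 4: a=10, c=-3
a >= 10 now holds, so the loop exits after 4 iterations.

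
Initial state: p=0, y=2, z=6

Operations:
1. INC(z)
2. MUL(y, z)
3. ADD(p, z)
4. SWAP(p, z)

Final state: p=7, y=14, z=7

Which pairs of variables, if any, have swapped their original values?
None

Comparing initial and final values:
z: 6 → 7
p: 0 → 7
y: 2 → 14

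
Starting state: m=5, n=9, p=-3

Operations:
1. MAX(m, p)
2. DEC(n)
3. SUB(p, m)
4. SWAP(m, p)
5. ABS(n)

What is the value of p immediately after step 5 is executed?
p = 5

Tracing p through execution:
Initial: p = -3
After step 1 (MAX(m, p)): p = -3
After step 2 (DEC(n)): p = -3
After step 3 (SUB(p, m)): p = -8
After step 4 (SWAP(m, p)): p = 5
After step 5 (ABS(n)): p = 5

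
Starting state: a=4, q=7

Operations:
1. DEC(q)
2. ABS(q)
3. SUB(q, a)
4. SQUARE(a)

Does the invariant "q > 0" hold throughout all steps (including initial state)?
Yes

The invariant holds at every step.

State at each step:
Initial: a=4, q=7
After step 1: a=4, q=6
After step 2: a=4, q=6
After step 3: a=4, q=2
After step 4: a=16, q=2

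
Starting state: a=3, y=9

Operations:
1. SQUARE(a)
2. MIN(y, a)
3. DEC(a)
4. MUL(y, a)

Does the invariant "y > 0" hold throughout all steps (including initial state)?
Yes

The invariant holds at every step.

State at each step:
Initial: a=3, y=9
After step 1: a=9, y=9
After step 2: a=9, y=9
After step 3: a=8, y=9
After step 4: a=8, y=72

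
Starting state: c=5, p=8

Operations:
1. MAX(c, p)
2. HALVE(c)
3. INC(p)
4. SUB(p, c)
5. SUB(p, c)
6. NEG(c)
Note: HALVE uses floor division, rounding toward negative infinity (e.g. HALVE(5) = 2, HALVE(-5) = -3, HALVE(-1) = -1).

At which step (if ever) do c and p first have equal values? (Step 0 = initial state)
Step 1

c and p first become equal after step 1.

Comparing values at each step:
Initial: c=5, p=8
After step 1: c=8, p=8 ← equal!
After step 2: c=4, p=8
After step 3: c=4, p=9
After step 4: c=4, p=5
After step 5: c=4, p=1
After step 6: c=-4, p=1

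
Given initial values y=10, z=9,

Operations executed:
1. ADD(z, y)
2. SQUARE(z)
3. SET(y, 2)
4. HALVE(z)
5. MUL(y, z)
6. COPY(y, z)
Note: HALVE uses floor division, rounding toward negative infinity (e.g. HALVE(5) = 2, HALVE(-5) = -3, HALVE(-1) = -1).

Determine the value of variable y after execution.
y = 180

Tracing execution:
Step 1: ADD(z, y) → y = 10
Step 2: SQUARE(z) → y = 10
Step 3: SET(y, 2) → y = 2
Step 4: HALVE(z) → y = 2
Step 5: MUL(y, z) → y = 360
Step 6: COPY(y, z) → y = 180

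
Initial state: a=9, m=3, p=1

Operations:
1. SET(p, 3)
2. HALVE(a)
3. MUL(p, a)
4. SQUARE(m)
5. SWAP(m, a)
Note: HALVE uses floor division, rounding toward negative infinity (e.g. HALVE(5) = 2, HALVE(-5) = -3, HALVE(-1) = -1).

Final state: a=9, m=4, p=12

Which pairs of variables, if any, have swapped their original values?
None

Comparing initial and final values:
m: 3 → 4
a: 9 → 9
p: 1 → 12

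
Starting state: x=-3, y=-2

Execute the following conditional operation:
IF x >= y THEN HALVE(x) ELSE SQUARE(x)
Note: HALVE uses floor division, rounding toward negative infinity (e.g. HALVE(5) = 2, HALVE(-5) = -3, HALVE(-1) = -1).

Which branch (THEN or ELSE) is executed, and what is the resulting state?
Branch: ELSE, Final state: x=9, y=-2

Evaluating condition: x >= y
x = -3, y = -2
Condition is False, so ELSE branch executes
After SQUARE(x): x=9, y=-2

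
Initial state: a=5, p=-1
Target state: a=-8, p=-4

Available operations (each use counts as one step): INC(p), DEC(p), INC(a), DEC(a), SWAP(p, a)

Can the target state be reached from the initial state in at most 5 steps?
No

The target state cannot be reached within 5 steps.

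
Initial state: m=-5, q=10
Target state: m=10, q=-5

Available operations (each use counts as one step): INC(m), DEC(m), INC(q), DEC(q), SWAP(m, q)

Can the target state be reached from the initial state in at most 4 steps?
Yes

Path (1 step): SWAP(m, q)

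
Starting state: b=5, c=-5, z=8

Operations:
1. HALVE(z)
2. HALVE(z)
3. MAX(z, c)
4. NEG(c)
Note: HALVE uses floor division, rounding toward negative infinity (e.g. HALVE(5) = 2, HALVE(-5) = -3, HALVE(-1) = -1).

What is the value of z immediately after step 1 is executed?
z = 4

Tracing z through execution:
Initial: z = 8
After step 1 (HALVE(z)): z = 4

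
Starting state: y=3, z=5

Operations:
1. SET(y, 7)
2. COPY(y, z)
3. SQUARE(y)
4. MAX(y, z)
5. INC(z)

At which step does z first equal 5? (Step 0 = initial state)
Step 0

Tracing z:
Initial: z = 5 ← first occurrence
After step 1: z = 5
After step 2: z = 5
After step 3: z = 5
After step 4: z = 5
After step 5: z = 6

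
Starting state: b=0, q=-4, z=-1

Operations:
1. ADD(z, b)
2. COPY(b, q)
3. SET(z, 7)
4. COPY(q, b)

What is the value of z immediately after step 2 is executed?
z = -1

Tracing z through execution:
Initial: z = -1
After step 1 (ADD(z, b)): z = -1
After step 2 (COPY(b, q)): z = -1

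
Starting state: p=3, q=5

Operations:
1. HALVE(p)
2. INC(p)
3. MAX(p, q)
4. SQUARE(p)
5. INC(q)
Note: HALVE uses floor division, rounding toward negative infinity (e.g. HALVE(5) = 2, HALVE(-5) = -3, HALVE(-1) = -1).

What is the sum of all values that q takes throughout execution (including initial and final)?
31

Values of q at each step:
Initial: q = 5
After step 1: q = 5
After step 2: q = 5
After step 3: q = 5
After step 4: q = 5
After step 5: q = 6
Sum = 5 + 5 + 5 + 5 + 5 + 6 = 31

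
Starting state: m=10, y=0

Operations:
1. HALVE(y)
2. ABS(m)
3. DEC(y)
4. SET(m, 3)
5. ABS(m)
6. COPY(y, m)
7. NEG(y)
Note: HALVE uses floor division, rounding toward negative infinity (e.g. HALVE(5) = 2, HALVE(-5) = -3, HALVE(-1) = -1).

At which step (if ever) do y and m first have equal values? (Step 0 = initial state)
Step 6

y and m first become equal after step 6.

Comparing values at each step:
Initial: y=0, m=10
After step 1: y=0, m=10
After step 2: y=0, m=10
After step 3: y=-1, m=10
After step 4: y=-1, m=3
After step 5: y=-1, m=3
After step 6: y=3, m=3 ← equal!
After step 7: y=-3, m=3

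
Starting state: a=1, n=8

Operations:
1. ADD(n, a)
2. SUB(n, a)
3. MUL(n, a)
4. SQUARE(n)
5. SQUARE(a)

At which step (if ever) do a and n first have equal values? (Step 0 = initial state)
Never

a and n never become equal during execution.

Comparing values at each step:
Initial: a=1, n=8
After step 1: a=1, n=9
After step 2: a=1, n=8
After step 3: a=1, n=8
After step 4: a=1, n=64
After step 5: a=1, n=64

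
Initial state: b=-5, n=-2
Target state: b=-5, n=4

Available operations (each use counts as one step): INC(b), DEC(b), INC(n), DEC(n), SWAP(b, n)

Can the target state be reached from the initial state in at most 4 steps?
No

The target state cannot be reached within 4 steps.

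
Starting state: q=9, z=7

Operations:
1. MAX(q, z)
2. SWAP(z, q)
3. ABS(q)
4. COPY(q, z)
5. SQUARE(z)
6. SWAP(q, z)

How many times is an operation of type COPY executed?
1

Counting COPY operations:
Step 4: COPY(q, z) ← COPY
Total: 1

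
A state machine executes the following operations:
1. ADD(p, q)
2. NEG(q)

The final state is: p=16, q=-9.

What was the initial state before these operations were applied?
p=7, q=9

Working backwards:
Final state: p=16, q=-9
Before step 2 (NEG(q)): p=16, q=9
Before step 1 (ADD(p, q)): p=7, q=9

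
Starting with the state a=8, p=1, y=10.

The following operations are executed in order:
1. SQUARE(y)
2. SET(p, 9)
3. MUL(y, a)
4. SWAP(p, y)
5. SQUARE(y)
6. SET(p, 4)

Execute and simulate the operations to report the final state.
{a: 8, p: 4, y: 81}

Step-by-step execution:
Initial: a=8, p=1, y=10
After step 1 (SQUARE(y)): a=8, p=1, y=100
After step 2 (SET(p, 9)): a=8, p=9, y=100
After step 3 (MUL(y, a)): a=8, p=9, y=800
After step 4 (SWAP(p, y)): a=8, p=800, y=9
After step 5 (SQUARE(y)): a=8, p=800, y=81
After step 6 (SET(p, 4)): a=8, p=4, y=81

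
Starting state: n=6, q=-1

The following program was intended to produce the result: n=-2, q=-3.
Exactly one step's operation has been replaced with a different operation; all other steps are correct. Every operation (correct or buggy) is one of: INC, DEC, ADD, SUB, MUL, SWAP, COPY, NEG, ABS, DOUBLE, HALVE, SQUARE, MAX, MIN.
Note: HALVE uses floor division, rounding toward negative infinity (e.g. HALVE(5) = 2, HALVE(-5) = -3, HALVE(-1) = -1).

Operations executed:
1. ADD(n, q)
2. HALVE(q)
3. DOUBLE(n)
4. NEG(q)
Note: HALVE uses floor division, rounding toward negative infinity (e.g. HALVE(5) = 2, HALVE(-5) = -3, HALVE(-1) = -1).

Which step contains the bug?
Step 1

Trace with buggy code:
Initial: n=6, q=-1
After step 1: n=5, q=-1
After step 2: n=5, q=-1
After step 3: n=10, q=-1
After step 4: n=10, q=1
Actual final n=10, q=1 ≠ expected n=-2, q=-3.
Step 1 is the only position where a single-operation replacement can produce the expected result.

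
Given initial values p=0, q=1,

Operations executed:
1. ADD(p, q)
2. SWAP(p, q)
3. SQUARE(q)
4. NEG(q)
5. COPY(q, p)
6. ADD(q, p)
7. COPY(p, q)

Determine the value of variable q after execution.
q = 2

Tracing execution:
Step 1: ADD(p, q) → q = 1
Step 2: SWAP(p, q) → q = 1
Step 3: SQUARE(q) → q = 1
Step 4: NEG(q) → q = -1
Step 5: COPY(q, p) → q = 1
Step 6: ADD(q, p) → q = 2
Step 7: COPY(p, q) → q = 2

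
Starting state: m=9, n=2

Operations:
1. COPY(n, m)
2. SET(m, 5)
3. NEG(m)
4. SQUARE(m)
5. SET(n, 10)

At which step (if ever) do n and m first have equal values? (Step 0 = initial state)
Step 1

n and m first become equal after step 1.

Comparing values at each step:
Initial: n=2, m=9
After step 1: n=9, m=9 ← equal!
After step 2: n=9, m=5
After step 3: n=9, m=-5
After step 4: n=9, m=25
After step 5: n=10, m=25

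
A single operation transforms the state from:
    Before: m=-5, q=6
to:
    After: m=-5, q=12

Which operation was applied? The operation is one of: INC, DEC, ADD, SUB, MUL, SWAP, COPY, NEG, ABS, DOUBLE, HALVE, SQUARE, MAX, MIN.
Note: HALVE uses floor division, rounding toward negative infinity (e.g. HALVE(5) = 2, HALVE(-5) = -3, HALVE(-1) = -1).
DOUBLE(q)

Analyzing the change:
Before: m=-5, q=6
After: m=-5, q=12
Variable q changed from 6 to 12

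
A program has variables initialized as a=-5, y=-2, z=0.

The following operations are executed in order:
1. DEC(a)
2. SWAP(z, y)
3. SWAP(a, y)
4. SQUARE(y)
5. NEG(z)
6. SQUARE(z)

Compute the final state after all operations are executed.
{a: 0, y: 36, z: 4}

Step-by-step execution:
Initial: a=-5, y=-2, z=0
After step 1 (DEC(a)): a=-6, y=-2, z=0
After step 2 (SWAP(z, y)): a=-6, y=0, z=-2
After step 3 (SWAP(a, y)): a=0, y=-6, z=-2
After step 4 (SQUARE(y)): a=0, y=36, z=-2
After step 5 (NEG(z)): a=0, y=36, z=2
After step 6 (SQUARE(z)): a=0, y=36, z=4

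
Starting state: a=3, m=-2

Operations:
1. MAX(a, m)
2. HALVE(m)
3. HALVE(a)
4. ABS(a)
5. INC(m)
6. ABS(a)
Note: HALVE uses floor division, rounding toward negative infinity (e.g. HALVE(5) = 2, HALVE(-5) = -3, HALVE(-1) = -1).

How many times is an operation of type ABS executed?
2

Counting ABS operations:
Step 4: ABS(a) ← ABS
Step 6: ABS(a) ← ABS
Total: 2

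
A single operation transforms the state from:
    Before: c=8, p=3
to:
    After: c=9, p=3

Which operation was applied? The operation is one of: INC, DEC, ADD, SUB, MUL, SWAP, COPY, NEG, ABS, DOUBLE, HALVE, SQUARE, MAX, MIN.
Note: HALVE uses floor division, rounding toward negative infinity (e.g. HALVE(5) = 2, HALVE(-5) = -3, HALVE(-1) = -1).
INC(c)

Analyzing the change:
Before: c=8, p=3
After: c=9, p=3
Variable c changed from 8 to 9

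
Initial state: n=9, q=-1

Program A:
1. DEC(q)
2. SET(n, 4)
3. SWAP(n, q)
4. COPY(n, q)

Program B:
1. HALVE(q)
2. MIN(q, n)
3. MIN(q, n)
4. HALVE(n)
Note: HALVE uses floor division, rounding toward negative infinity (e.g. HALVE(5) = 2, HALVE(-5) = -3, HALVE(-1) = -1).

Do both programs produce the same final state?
No

Program A final state: n=4, q=4
Program B final state: n=4, q=-1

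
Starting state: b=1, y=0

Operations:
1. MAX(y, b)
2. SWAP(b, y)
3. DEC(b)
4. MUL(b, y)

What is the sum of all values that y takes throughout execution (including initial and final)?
4

Values of y at each step:
Initial: y = 0
After step 1: y = 1
After step 2: y = 1
After step 3: y = 1
After step 4: y = 1
Sum = 0 + 1 + 1 + 1 + 1 = 4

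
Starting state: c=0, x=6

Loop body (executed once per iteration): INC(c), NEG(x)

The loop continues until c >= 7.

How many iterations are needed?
7

Tracing iterations:
Initial: c=0, x=6
After iteration 1: c=1, x=-6
After iteration 2: c=2, x=6
After iteration 3: c=3, x=-6
After iteration 4: c=4, x=6
After iteration 5: c=5, x=-6
After iteration 6: c=6, x=6
After iteration 7: c=7, x=-6
c >= 7 now holds, so the loop exits after 7 iterations.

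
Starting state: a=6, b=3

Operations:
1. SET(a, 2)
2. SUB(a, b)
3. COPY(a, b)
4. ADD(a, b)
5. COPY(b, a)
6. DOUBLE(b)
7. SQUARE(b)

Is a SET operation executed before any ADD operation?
Yes

First SET: step 1
First ADD: step 4
Since 1 < 4, SET comes first.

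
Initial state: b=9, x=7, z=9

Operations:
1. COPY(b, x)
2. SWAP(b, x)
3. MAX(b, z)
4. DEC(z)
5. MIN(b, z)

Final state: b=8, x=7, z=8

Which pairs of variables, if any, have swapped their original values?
None

Comparing initial and final values:
b: 9 → 8
z: 9 → 8
x: 7 → 7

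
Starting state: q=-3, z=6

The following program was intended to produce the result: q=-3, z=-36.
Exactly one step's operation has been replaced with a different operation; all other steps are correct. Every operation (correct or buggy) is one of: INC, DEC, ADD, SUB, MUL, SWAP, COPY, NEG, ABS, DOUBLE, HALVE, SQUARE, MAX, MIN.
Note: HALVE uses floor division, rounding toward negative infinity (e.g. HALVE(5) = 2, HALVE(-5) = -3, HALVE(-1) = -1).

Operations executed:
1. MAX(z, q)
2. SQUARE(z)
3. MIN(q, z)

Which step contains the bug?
Step 3

Trace with buggy code:
Initial: q=-3, z=6
After step 1: q=-3, z=6
After step 2: q=-3, z=36
After step 3: q=-3, z=36
Actual final q=-3, z=36 ≠ expected q=-3, z=-36.
Step 3 is the only position where a single-operation replacement can produce the expected result.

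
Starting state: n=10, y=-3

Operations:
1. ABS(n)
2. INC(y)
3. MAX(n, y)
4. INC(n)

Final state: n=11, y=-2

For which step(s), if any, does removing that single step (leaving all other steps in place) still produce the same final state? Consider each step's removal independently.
Step(s) 1, 3

Testing removal of each single step:
Without step 1: final = n=11, y=-2 (same)
Without step 2: final = n=11, y=-3 (different)
Without step 3: final = n=11, y=-2 (same)
Without step 4: final = n=10, y=-2 (different)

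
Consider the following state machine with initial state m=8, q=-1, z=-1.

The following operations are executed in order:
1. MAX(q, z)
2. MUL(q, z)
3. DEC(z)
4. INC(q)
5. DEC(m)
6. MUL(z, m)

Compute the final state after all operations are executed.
{m: 7, q: 2, z: -14}

Step-by-step execution:
Initial: m=8, q=-1, z=-1
After step 1 (MAX(q, z)): m=8, q=-1, z=-1
After step 2 (MUL(q, z)): m=8, q=1, z=-1
After step 3 (DEC(z)): m=8, q=1, z=-2
After step 4 (INC(q)): m=8, q=2, z=-2
After step 5 (DEC(m)): m=7, q=2, z=-2
After step 6 (MUL(z, m)): m=7, q=2, z=-14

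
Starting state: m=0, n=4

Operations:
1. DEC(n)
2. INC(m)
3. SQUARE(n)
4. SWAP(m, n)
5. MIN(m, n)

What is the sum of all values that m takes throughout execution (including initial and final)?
12

Values of m at each step:
Initial: m = 0
After step 1: m = 0
After step 2: m = 1
After step 3: m = 1
After step 4: m = 9
After step 5: m = 1
Sum = 0 + 0 + 1 + 1 + 9 + 1 = 12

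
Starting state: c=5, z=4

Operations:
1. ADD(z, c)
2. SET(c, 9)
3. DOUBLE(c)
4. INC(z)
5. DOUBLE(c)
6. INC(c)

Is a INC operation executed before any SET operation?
No

First INC: step 4
First SET: step 2
Since 4 > 2, SET comes first.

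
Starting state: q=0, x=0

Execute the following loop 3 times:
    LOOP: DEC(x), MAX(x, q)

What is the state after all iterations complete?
q=0, x=0

Iteration trace:
Start: q=0, x=0
After iteration 1: q=0, x=0
After iteration 2: q=0, x=0
After iteration 3: q=0, x=0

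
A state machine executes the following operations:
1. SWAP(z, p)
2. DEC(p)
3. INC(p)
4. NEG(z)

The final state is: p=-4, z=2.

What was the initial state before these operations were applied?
p=-2, z=-4

Working backwards:
Final state: p=-4, z=2
Before step 4 (NEG(z)): p=-4, z=-2
Before step 3 (INC(p)): p=-5, z=-2
Before step 2 (DEC(p)): p=-4, z=-2
Before step 1 (SWAP(z, p)): p=-2, z=-4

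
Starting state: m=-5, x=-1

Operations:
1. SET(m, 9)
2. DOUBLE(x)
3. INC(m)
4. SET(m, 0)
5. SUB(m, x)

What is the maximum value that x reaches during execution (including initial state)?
-1

Values of x at each step:
Initial: x = -1 ← maximum
After step 1: x = -1
After step 2: x = -2
After step 3: x = -2
After step 4: x = -2
After step 5: x = -2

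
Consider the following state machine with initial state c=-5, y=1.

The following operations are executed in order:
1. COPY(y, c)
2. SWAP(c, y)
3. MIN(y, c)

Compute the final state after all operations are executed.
{c: -5, y: -5}

Step-by-step execution:
Initial: c=-5, y=1
After step 1 (COPY(y, c)): c=-5, y=-5
After step 2 (SWAP(c, y)): c=-5, y=-5
After step 3 (MIN(y, c)): c=-5, y=-5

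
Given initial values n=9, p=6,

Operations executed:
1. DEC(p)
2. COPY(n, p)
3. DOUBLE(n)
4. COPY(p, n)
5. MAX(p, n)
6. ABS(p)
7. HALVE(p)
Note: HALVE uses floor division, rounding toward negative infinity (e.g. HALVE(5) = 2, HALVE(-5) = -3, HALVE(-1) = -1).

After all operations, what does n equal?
n = 10

Tracing execution:
Step 1: DEC(p) → n = 9
Step 2: COPY(n, p) → n = 5
Step 3: DOUBLE(n) → n = 10
Step 4: COPY(p, n) → n = 10
Step 5: MAX(p, n) → n = 10
Step 6: ABS(p) → n = 10
Step 7: HALVE(p) → n = 10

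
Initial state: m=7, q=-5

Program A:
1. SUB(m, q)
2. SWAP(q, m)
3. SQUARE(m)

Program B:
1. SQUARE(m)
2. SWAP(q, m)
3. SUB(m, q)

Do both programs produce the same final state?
No

Program A final state: m=25, q=12
Program B final state: m=-54, q=49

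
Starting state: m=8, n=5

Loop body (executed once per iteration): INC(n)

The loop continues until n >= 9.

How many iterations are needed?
4

Tracing iterations:
Initial: m=8, n=5
After iteration 1: m=8, n=6
After iteration 2: m=8, n=7
After iteration 3: m=8, n=8
After iteration 4: m=8, n=9
n >= 9 now holds, so the loop exits after 4 iterations.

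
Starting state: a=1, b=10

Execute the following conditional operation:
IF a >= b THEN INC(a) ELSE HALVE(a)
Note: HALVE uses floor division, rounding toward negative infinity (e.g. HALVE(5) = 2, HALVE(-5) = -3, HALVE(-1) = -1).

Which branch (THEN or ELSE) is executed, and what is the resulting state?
Branch: ELSE, Final state: a=0, b=10

Evaluating condition: a >= b
a = 1, b = 10
Condition is False, so ELSE branch executes
After HALVE(a): a=0, b=10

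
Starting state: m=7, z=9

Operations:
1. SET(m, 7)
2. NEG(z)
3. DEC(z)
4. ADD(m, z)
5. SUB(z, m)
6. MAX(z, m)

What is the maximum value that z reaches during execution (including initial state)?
9

Values of z at each step:
Initial: z = 9 ← maximum
After step 1: z = 9
After step 2: z = -9
After step 3: z = -10
After step 4: z = -10
After step 5: z = -7
After step 6: z = -3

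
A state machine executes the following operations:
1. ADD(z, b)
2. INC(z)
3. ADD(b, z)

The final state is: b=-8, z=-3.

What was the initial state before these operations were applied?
b=-5, z=1

Working backwards:
Final state: b=-8, z=-3
Before step 3 (ADD(b, z)): b=-5, z=-3
Before step 2 (INC(z)): b=-5, z=-4
Before step 1 (ADD(z, b)): b=-5, z=1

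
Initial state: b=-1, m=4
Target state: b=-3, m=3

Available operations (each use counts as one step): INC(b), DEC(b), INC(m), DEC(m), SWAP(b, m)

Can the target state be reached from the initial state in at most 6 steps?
Yes

Path (3 steps): DEC(b) → DEC(b) → DEC(m)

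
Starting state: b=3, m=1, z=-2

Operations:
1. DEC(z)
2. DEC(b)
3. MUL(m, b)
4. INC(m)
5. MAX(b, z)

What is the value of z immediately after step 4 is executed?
z = -3

Tracing z through execution:
Initial: z = -2
After step 1 (DEC(z)): z = -3
After step 2 (DEC(b)): z = -3
After step 3 (MUL(m, b)): z = -3
After step 4 (INC(m)): z = -3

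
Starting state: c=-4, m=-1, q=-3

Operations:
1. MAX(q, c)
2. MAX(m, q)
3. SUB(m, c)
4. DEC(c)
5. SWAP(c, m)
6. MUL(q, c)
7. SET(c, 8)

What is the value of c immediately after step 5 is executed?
c = 3

Tracing c through execution:
Initial: c = -4
After step 1 (MAX(q, c)): c = -4
After step 2 (MAX(m, q)): c = -4
After step 3 (SUB(m, c)): c = -4
After step 4 (DEC(c)): c = -5
After step 5 (SWAP(c, m)): c = 3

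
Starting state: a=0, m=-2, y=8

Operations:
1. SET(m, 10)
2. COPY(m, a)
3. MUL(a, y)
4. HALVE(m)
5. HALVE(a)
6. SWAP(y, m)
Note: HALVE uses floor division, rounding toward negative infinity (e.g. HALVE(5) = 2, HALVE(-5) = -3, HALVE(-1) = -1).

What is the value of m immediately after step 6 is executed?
m = 8

Tracing m through execution:
Initial: m = -2
After step 1 (SET(m, 10)): m = 10
After step 2 (COPY(m, a)): m = 0
After step 3 (MUL(a, y)): m = 0
After step 4 (HALVE(m)): m = 0
After step 5 (HALVE(a)): m = 0
After step 6 (SWAP(y, m)): m = 8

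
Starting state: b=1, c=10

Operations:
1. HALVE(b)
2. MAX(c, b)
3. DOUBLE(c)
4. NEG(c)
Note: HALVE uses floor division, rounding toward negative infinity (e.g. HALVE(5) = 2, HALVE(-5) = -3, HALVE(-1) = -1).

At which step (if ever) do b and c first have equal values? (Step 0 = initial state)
Never

b and c never become equal during execution.

Comparing values at each step:
Initial: b=1, c=10
After step 1: b=0, c=10
After step 2: b=0, c=10
After step 3: b=0, c=20
After step 4: b=0, c=-20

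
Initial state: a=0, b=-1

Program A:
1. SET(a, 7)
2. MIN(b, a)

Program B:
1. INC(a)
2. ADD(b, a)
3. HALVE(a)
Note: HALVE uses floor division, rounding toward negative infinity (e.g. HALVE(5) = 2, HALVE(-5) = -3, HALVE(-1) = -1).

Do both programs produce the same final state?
No

Program A final state: a=7, b=-1
Program B final state: a=0, b=0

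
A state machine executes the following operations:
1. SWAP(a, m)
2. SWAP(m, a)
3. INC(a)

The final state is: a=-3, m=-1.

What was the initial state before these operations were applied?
a=-4, m=-1

Working backwards:
Final state: a=-3, m=-1
Before step 3 (INC(a)): a=-4, m=-1
Before step 2 (SWAP(m, a)): a=-1, m=-4
Before step 1 (SWAP(a, m)): a=-4, m=-1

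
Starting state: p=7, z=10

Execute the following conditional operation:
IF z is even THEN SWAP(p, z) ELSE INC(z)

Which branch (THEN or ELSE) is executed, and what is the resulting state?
Branch: THEN, Final state: p=10, z=7

Evaluating condition: z is even
Condition is True, so THEN branch executes
After SWAP(p, z): p=10, z=7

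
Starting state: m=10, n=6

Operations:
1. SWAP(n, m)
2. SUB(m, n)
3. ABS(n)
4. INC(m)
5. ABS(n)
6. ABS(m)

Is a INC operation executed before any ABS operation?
No

First INC: step 4
First ABS: step 3
Since 4 > 3, ABS comes first.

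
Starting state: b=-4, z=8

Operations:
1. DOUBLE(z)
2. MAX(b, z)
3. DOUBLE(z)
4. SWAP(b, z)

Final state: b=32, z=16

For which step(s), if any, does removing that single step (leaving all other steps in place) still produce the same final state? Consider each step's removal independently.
None - removing any single step changes the final result

Testing removal of each single step:
Without step 1: final = b=16, z=8 (different)
Without step 2: final = b=32, z=-4 (different)
Without step 3: final = b=16, z=16 (different)
Without step 4: final = b=16, z=32 (different)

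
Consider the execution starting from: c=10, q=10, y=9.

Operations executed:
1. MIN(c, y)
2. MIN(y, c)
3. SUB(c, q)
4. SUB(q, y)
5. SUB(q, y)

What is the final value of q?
q = -8

Tracing execution:
Step 1: MIN(c, y) → q = 10
Step 2: MIN(y, c) → q = 10
Step 3: SUB(c, q) → q = 10
Step 4: SUB(q, y) → q = 1
Step 5: SUB(q, y) → q = -8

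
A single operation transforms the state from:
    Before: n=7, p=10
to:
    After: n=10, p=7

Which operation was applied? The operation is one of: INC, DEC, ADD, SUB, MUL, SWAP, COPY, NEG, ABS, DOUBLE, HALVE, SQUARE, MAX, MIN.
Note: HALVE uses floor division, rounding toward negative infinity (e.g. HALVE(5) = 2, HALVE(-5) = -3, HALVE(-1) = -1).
SWAP(n, p)

Analyzing the change:
Before: n=7, p=10
After: n=10, p=7
Variable n changed from 7 to 10
Variable p changed from 10 to 7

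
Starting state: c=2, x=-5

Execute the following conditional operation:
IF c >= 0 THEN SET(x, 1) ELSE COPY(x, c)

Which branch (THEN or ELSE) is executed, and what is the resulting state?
Branch: THEN, Final state: c=2, x=1

Evaluating condition: c >= 0
c = 2
Condition is True, so THEN branch executes
After SET(x, 1): c=2, x=1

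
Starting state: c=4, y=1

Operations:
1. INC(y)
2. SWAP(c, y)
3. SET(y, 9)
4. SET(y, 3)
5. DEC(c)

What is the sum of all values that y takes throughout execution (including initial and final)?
22

Values of y at each step:
Initial: y = 1
After step 1: y = 2
After step 2: y = 4
After step 3: y = 9
After step 4: y = 3
After step 5: y = 3
Sum = 1 + 2 + 4 + 9 + 3 + 3 = 22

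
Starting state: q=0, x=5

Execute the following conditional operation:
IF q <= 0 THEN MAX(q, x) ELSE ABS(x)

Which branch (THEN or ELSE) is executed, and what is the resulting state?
Branch: THEN, Final state: q=5, x=5

Evaluating condition: q <= 0
q = 0
Condition is True, so THEN branch executes
After MAX(q, x): q=5, x=5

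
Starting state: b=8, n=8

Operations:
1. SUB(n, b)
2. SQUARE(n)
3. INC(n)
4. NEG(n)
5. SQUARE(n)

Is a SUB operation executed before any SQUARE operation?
Yes

First SUB: step 1
First SQUARE: step 2
Since 1 < 2, SUB comes first.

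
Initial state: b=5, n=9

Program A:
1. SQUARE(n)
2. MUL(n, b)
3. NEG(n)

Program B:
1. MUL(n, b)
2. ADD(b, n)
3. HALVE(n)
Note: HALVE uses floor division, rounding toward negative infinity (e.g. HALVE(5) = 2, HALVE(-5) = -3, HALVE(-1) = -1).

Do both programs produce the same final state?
No

Program A final state: b=5, n=-405
Program B final state: b=50, n=22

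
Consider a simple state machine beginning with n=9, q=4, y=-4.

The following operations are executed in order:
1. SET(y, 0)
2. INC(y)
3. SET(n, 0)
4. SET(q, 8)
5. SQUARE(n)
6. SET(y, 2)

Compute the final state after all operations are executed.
{n: 0, q: 8, y: 2}

Step-by-step execution:
Initial: n=9, q=4, y=-4
After step 1 (SET(y, 0)): n=9, q=4, y=0
After step 2 (INC(y)): n=9, q=4, y=1
After step 3 (SET(n, 0)): n=0, q=4, y=1
After step 4 (SET(q, 8)): n=0, q=8, y=1
After step 5 (SQUARE(n)): n=0, q=8, y=1
After step 6 (SET(y, 2)): n=0, q=8, y=2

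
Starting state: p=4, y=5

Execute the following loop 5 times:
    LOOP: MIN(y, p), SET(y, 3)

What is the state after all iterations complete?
p=4, y=3

Iteration trace:
Start: p=4, y=5
After iteration 1: p=4, y=3
After iteration 2: p=4, y=3
After iteration 3: p=4, y=3
After iteration 4: p=4, y=3
After iteration 5: p=4, y=3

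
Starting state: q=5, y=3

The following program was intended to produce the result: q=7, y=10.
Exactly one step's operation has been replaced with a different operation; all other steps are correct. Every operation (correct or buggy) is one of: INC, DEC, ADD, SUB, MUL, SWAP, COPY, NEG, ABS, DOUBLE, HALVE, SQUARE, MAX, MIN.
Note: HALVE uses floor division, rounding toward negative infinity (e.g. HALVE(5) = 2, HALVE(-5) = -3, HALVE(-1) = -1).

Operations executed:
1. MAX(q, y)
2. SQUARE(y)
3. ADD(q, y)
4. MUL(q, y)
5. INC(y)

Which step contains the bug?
Step 4

Trace with buggy code:
Initial: q=5, y=3
After step 1: q=5, y=3
After step 2: q=5, y=9
After step 3: q=14, y=9
After step 4: q=126, y=9
After step 5: q=126, y=10
Actual final q=126, y=10 ≠ expected q=7, y=10.
Step 4 is the only position where a single-operation replacement can produce the expected result.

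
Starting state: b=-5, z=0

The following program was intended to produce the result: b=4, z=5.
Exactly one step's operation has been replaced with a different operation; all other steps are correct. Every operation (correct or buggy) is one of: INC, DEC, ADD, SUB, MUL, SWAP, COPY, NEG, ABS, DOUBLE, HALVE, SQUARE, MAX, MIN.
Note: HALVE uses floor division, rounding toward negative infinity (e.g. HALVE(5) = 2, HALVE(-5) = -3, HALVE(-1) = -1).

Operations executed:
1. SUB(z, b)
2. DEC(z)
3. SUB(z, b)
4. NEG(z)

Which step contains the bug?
Step 3

Trace with buggy code:
Initial: b=-5, z=0
After step 1: b=-5, z=5
After step 2: b=-5, z=4
After step 3: b=-5, z=9
After step 4: b=-5, z=-9
Actual final b=-5, z=-9 ≠ expected b=4, z=5.
Step 3 is the only position where a single-operation replacement can produce the expected result.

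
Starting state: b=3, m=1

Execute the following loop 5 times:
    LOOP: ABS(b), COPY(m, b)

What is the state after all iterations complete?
b=3, m=3

Iteration trace:
Start: b=3, m=1
After iteration 1: b=3, m=3
After iteration 2: b=3, m=3
After iteration 3: b=3, m=3
After iteration 4: b=3, m=3
After iteration 5: b=3, m=3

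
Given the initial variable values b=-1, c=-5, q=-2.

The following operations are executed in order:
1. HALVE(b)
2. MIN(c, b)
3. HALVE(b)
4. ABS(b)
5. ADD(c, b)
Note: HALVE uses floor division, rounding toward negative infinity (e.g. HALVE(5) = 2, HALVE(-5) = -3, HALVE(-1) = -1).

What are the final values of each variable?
{b: 1, c: -4, q: -2}

Step-by-step execution:
Initial: b=-1, c=-5, q=-2
After step 1 (HALVE(b)): b=-1, c=-5, q=-2
After step 2 (MIN(c, b)): b=-1, c=-5, q=-2
After step 3 (HALVE(b)): b=-1, c=-5, q=-2
After step 4 (ABS(b)): b=1, c=-5, q=-2
After step 5 (ADD(c, b)): b=1, c=-4, q=-2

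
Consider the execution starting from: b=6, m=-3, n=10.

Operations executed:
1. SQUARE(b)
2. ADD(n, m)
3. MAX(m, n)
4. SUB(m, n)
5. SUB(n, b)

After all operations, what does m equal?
m = 0

Tracing execution:
Step 1: SQUARE(b) → m = -3
Step 2: ADD(n, m) → m = -3
Step 3: MAX(m, n) → m = 7
Step 4: SUB(m, n) → m = 0
Step 5: SUB(n, b) → m = 0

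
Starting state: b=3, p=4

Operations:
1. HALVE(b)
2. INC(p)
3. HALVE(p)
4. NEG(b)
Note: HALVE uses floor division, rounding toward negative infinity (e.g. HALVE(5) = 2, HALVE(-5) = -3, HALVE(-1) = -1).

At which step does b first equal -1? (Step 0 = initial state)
Step 4

Tracing b:
Initial: b = 3
After step 1: b = 1
After step 2: b = 1
After step 3: b = 1
After step 4: b = -1 ← first occurrence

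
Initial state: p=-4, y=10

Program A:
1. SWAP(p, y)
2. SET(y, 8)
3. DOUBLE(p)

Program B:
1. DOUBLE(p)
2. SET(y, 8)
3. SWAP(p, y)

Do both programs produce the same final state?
No

Program A final state: p=20, y=8
Program B final state: p=8, y=-8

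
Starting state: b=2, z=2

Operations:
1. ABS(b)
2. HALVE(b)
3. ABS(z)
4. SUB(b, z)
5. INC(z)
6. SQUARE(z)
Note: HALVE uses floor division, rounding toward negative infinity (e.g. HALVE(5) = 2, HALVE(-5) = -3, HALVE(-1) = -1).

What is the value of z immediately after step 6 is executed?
z = 9

Tracing z through execution:
Initial: z = 2
After step 1 (ABS(b)): z = 2
After step 2 (HALVE(b)): z = 2
After step 3 (ABS(z)): z = 2
After step 4 (SUB(b, z)): z = 2
After step 5 (INC(z)): z = 3
After step 6 (SQUARE(z)): z = 9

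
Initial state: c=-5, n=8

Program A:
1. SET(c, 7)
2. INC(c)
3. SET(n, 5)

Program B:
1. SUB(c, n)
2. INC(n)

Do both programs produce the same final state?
No

Program A final state: c=8, n=5
Program B final state: c=-13, n=9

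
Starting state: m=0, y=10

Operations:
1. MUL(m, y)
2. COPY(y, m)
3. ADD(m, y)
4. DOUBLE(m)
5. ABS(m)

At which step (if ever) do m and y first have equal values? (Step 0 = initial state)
Step 2

m and y first become equal after step 2.

Comparing values at each step:
Initial: m=0, y=10
After step 1: m=0, y=10
After step 2: m=0, y=0 ← equal!
After step 3: m=0, y=0 ← equal!
After step 4: m=0, y=0 ← equal!
After step 5: m=0, y=0 ← equal!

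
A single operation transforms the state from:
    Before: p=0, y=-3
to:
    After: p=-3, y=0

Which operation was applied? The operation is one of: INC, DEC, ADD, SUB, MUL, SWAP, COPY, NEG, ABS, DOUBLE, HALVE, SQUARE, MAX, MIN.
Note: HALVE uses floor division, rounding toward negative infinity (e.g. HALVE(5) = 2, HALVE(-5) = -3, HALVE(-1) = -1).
SWAP(p, y)

Analyzing the change:
Before: p=0, y=-3
After: p=-3, y=0
Variable p changed from 0 to -3
Variable y changed from -3 to 0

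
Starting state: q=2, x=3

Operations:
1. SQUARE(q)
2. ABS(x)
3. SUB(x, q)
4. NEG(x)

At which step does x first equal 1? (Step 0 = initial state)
Step 4

Tracing x:
Initial: x = 3
After step 1: x = 3
After step 2: x = 3
After step 3: x = -1
After step 4: x = 1 ← first occurrence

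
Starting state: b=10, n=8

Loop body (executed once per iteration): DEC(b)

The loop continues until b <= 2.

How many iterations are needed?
8

Tracing iterations:
Initial: b=10, n=8
After iteration 1: b=9, n=8
After iteration 2: b=8, n=8
After iteration 3: b=7, n=8
After iteration 4: b=6, n=8
After iteration 5: b=5, n=8
After iteration 6: b=4, n=8
After iteration 7: b=3, n=8
After iteration 8: b=2, n=8
b <= 2 now holds, so the loop exits after 8 iterations.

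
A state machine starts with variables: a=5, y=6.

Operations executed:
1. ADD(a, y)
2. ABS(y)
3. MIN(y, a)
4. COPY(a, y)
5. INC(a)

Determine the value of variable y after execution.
y = 6

Tracing execution:
Step 1: ADD(a, y) → y = 6
Step 2: ABS(y) → y = 6
Step 3: MIN(y, a) → y = 6
Step 4: COPY(a, y) → y = 6
Step 5: INC(a) → y = 6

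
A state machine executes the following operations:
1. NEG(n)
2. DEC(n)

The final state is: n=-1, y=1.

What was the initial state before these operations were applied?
n=0, y=1

Working backwards:
Final state: n=-1, y=1
Before step 2 (DEC(n)): n=0, y=1
Before step 1 (NEG(n)): n=0, y=1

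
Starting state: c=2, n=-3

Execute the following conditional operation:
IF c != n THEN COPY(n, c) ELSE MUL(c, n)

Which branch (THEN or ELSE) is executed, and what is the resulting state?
Branch: THEN, Final state: c=2, n=2

Evaluating condition: c != n
c = 2, n = -3
Condition is True, so THEN branch executes
After COPY(n, c): c=2, n=2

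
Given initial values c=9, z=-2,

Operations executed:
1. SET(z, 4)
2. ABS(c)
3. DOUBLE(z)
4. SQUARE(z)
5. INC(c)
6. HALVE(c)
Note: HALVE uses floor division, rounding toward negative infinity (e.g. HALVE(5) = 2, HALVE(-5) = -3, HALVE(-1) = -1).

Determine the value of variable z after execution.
z = 64

Tracing execution:
Step 1: SET(z, 4) → z = 4
Step 2: ABS(c) → z = 4
Step 3: DOUBLE(z) → z = 8
Step 4: SQUARE(z) → z = 64
Step 5: INC(c) → z = 64
Step 6: HALVE(c) → z = 64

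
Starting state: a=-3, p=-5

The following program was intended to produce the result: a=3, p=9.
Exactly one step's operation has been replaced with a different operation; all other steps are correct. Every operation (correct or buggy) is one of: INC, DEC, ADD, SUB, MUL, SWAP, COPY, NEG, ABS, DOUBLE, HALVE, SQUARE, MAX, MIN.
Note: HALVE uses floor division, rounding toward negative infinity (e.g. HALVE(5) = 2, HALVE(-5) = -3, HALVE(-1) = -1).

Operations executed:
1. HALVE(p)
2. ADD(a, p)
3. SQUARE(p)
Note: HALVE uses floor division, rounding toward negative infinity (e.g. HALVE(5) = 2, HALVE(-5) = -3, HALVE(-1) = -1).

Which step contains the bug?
Step 2

Trace with buggy code:
Initial: a=-3, p=-5
After step 1: a=-3, p=-3
After step 2: a=-6, p=-3
After step 3: a=-6, p=9
Actual final a=-6, p=9 ≠ expected a=3, p=9.
Step 2 is the only position where a single-operation replacement can produce the expected result.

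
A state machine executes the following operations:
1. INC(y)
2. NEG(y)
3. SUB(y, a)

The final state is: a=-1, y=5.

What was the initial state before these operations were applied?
a=-1, y=-5

Working backwards:
Final state: a=-1, y=5
Before step 3 (SUB(y, a)): a=-1, y=4
Before step 2 (NEG(y)): a=-1, y=-4
Before step 1 (INC(y)): a=-1, y=-5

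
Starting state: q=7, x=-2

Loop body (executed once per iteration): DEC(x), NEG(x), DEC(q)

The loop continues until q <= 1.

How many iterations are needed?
6

Tracing iterations:
Initial: q=7, x=-2
After iteration 1: q=6, x=3
After iteration 2: q=5, x=-2
After iteration 3: q=4, x=3
After iteration 4: q=3, x=-2
After iteration 5: q=2, x=3
After iteration 6: q=1, x=-2
q <= 1 now holds, so the loop exits after 6 iterations.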